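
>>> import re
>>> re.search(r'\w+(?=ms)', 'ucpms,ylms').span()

Lookahead/lookbehind check context without consuming it, so the matched span excludes the asserted characters.
The match spans [0:3] → 'ucp'.

(0, 3)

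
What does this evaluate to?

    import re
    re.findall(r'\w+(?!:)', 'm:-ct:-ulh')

['c', 'ulh']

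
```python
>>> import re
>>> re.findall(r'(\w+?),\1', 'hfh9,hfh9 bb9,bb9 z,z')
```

A backreference is literal: `\1` must see the identical characters the first group matched.
Walking the string: at [0:9] match 'hfh9,hfh9', group 1 = 'hfh9'; at [10:17] match 'bb9,bb9', group 1 = 'bb9'; at [18:21] match 'z,z', group 1 = 'z'.
One capturing group, so `findall` returns just the captured substring from each match — 3 in all.

['hfh9', 'bb9', 'z']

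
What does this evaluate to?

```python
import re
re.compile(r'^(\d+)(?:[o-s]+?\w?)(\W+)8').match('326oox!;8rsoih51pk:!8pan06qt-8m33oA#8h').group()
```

Pattern: anchored at the start of the string; then one or more of a digit (captured); then one or more of a character in [o-s] (lazy), then optionally a word character (non-capturing group); then one or more of a non-word character (captured); then a literal '8'.
`re.match` only tries the pattern at the start of the string.
The match spans [0:9] → '326oox!;8'.
Captured: group 1 = '326', group 2 = '!;'.

'326oox!;8'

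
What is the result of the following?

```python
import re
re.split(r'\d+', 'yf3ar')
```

['yf', 'ar']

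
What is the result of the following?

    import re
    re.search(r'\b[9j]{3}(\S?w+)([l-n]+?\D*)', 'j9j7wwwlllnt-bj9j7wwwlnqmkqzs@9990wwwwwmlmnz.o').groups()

The pattern matches a word boundary (`\b`, zero-width); then exactly 3 of one of [9j]; then optionally a non-whitespace character, then one or more of a literal 'w' (captured); then one or more of a character in [l-n] (lazy), then zero or more of a non-digit (captured).
`re.search` scans for the first position where the pattern succeeds.
The match spans [0:15] → 'j9j7wwwlllnt-bj'.
Captured: group 1 = '7www', group 2 = 'lllnt-bj'.

('7www', 'lllnt-bj')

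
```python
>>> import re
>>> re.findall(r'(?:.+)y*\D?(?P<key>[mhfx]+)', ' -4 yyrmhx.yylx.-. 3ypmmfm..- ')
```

['m']

Pattern: one or more of any character (non-capturing group); then zero or more of a literal 'y', then optionally a non-digit; then one or more of one of [mhfx] (captured as 'key').
Scanning left to right: at [0:26] match ' -4 yyrmhx.yylx.-. 3ypmmfm', group 1 = 'm'.
`findall` collects group 1 from the one match (1 total).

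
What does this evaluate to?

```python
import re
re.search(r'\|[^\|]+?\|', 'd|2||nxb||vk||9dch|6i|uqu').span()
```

The match spans [1:4] → '|2|'.

(1, 4)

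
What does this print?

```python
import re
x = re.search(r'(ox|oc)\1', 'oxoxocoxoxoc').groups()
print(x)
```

The match spans [0:4] → 'oxox'.
Captured: group 1 = 'ox'.

('ox',)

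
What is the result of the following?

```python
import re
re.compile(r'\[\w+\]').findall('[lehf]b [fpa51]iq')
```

Matches: at [0:6] → '[lehf]'; at [8:15] → '[fpa51]'.
No capturing groups, so `findall` returns the 2 full match strings.

['[lehf]', '[fpa51]']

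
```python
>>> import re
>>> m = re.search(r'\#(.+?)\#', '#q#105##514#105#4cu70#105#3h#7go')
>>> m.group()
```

'#q#'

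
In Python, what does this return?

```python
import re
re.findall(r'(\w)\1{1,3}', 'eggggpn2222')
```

`\1` has to match the exact text group 1 already captured.
Walking the string: at [1:5] match 'gggg', group 1 = 'g'; at [7:11] match '2222', group 1 = '2'.
Because there's exactly one group, `findall` drops the full match and keeps group 1 from each hit.

['g', '2']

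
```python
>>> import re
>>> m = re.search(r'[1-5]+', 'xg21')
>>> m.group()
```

'21'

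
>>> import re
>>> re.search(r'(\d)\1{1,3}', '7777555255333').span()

`\1` is not a pattern — it's the concrete string captured by group 1, re-applied verbatim.
Unlike `match`, `search` isn't anchored — it looks for the pattern anywhere in the string.
The match spans [0:4] → '7777'.
Captured: group 1 = '7'.

(0, 4)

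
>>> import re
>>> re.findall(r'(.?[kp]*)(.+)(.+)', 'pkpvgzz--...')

The pattern matches optionally any character, then zero or more of one of [kp] (captured); then one or more of any character (captured); then one or more of any character (captured).
Matches: at [0:12] match 'pkpvgzz--...', groups = ('pkp', 'vgzz--..', '.').
Multiple groups make `findall` return tuples — one 3-tuple for the one match.

[('pkp', 'vgzz--..', '.')]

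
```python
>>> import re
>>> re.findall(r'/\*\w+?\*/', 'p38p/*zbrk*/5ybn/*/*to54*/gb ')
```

['/*zbrk*/', '/*to54*/']

`findall` yields the raw match text (2 of them) because the pattern has no groups.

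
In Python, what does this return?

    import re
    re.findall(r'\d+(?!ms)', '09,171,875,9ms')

`(?!…)`/`(?<!…)` only lets a position through if the neighbouring text does NOT match; no characters are consumed.
Matches: at [0:2] → '09'; at [3:6] → '171'; at [7:10] → '875'.
No capturing groups, so `findall` returns the 3 full match strings.

['09', '171', '875']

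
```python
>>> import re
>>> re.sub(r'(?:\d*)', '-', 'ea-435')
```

`sub` substitutes '-' at each match site.

'-e-a----'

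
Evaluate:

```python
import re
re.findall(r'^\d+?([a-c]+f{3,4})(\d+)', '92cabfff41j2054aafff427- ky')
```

[('cabfff', '41')]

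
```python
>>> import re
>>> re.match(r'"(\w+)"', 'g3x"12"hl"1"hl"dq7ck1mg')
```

`re.match` won't scan ahead — the pattern has to work from the very first character.
Here position 0 doesn't satisfy it, so the call returns None.

None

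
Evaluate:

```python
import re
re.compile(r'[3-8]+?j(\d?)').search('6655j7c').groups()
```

Pattern: one or more of a character in [3-8] (lazy), then the literal 'j'; then optionally a digit (captured).
`re.search` tries every starting position until one works.
The match spans [0:6] → '6655j7'.
Captured: group 1 = '7'.

('7',)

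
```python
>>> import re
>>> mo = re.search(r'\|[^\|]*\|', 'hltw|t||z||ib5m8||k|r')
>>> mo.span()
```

The match spans [4:7] → '|t|'.

(4, 7)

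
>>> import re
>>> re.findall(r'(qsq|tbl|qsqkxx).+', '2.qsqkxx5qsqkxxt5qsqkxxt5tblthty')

Alternation isn't longest-match — the leftmost alternative that fits at this position is chosen.
Walking the string: at [2:32] match 'qsqkxx5qsqkxxt5qsqkxxt5tblthty', group 1 = 'qsq'.
With a single group, `findall` returns only what that group captured — 1 item.

['qsq']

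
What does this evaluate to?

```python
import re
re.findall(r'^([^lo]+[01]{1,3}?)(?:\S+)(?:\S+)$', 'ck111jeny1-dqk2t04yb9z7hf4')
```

Because there's exactly one group, `findall` drops the full match and keeps group 1 from the one hit.

['ck111jeny1-dqk2t0']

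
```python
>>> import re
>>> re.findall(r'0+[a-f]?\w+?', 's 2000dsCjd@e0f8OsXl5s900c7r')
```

['000ds', '0f8', '00c7']

A `+?`/`*?`/`{m,n}?` starts at its minimum and grows only as far as needed for what follows to match.
No capturing groups, so `findall` returns the 3 full match strings.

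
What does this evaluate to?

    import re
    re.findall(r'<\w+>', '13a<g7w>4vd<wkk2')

Scanning left to right: at [3:8] → '<g7w>'.
No capturing groups, so `findall` returns the 1 full match string.

['<g7w>']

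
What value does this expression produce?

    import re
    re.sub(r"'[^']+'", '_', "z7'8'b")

'z7_b'

Matches: at [2:5] → "'8'".
Each match is replaced by '_'.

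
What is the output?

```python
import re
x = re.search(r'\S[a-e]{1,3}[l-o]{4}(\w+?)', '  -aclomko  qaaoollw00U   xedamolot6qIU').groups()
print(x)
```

('w',)

The match spans [12:20] → 'qaaoollw'.
Captured: group 1 = 'w'.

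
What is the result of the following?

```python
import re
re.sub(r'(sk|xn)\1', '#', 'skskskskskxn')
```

'##skxn'

`\1` is not a pattern — it's the concrete string captured by group 1, re-applied verbatim.
Matches: at [0:4] → 'sksk'; at [4:8] → 'sksk'.
`sub` substitutes '#' at each match site.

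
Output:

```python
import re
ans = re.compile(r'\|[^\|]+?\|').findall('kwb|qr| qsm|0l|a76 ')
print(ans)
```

['|qr|', '|0l|']

`findall` yields the raw match text (2 of them) because the pattern has no groups.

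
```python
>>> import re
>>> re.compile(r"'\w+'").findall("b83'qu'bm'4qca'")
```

Since nothing is captured, `findall` lists the 2 matched substrings directly.

["'qu'", "'4qca'"]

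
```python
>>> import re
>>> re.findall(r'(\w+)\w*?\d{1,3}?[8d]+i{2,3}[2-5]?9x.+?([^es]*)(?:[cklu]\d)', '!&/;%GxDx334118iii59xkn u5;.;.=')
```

Pattern: one or more of a word character (captured); then zero or more of a word character (lazy), then 1 to 3 of a digit (lazy); then one or more of one of [8d], then 2 to 3 of a literal 'i', then optionally a character in [2-5]; then the literal '9x', then one or more of any character (lazy); then zero or more of any character except [es] (captured); then one of [cklu], then a digit (non-capturing group).
Lazy quantifiers expand one character at a time until the remainder of the pattern can match.
Walking the string: at [5:26] match 'GxDx334118iii59xkn u5', groups = ('GxDx3341', 'n ').
2 groups means the one result is a tuple of 2 captured strings — 1 here.

[('GxDx3341', 'n ')]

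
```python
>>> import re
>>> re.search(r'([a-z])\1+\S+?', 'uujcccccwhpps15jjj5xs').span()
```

(0, 3)

The backreference `\1` re-matches whatever the first group consumed, character for character.
Unlike `match`, `search` isn't anchored — it looks for the pattern anywhere in the string.
The match spans [0:3] → 'uuj'.
Captured: group 1 = 'u'.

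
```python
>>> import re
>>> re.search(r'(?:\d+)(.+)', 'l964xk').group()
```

'964xk'

The pattern matches one or more of a digit (non-capturing group); then one or more of any character (captured).
`re.search` scans for the first position where the pattern succeeds.
The match spans [1:6] → '964xk'.
Captured: group 1 = 'xk'.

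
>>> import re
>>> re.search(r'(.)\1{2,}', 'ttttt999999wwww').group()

A backreference is literal: `\1` must see the identical characters the first group matched.
The match spans [0:5] → 'ttttt'.

'ttttt'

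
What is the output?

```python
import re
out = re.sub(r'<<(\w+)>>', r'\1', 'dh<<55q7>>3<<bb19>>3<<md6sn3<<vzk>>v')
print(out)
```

Matches: at [2:10] → '<<55q7>>'; at [11:19] → '<<bb19>>'; at [28:35] → '<<vzk>>'.
The replacement refers to a captured group, so each match is rewritten using its own captured text.

dh55q73bb193<<md6sn3vzkv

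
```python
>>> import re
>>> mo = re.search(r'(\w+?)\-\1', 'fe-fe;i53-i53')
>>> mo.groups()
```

`\1` has to match the exact text group 1 already captured.
`re.search` scans for the first position where the pattern succeeds.
The match spans [0:5] → 'fe-fe'.
Captured: group 1 = 'fe'.

('fe',)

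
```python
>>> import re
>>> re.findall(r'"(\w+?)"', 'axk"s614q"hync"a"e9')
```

['s614q', 'a']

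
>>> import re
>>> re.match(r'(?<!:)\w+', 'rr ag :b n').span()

`re.match` only tries the pattern at the start of the string.
The match spans [0:2] → 'rr'.

(0, 2)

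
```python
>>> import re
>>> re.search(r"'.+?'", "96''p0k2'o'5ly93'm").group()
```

With the lazy modifier that quantifier settles for the fewest repetitions that let the rest of the pattern succeed (the atoms after it are unaffected and can still be greedy).
`re.search` scans for the first position where the pattern succeeds.
The match spans [2:9] → "''p0k2'".

"''p0k2'"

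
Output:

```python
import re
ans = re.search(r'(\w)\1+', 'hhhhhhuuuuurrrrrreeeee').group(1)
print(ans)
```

h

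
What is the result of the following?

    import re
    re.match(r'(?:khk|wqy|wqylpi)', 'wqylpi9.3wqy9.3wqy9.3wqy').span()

(0, 3)

Branches in `(...|...)` are attempted left-to-right; the first branch that allows the whole pattern to succeed is taken.
`match` is anchored at position 0; if the pattern doesn't fit there, it returns None.
The match spans [0:3] → 'wqy'.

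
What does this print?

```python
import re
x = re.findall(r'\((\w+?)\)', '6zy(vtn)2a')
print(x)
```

['vtn']

Matches: at [3:8] match '(vtn)', group 1 = 'vtn'.
With a single group, `findall` returns only what that group captured — 1 item.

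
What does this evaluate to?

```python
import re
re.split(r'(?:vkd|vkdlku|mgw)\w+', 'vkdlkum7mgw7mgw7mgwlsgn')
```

['', '']

Matches to split on: at [0:23] → 'vkdlkum7mgw7mgw7mgwlsgn'.
The string is cut at each match, leaving 2 pieces.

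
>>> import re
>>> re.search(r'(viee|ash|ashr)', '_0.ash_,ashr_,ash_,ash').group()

'ash'

The match spans [3:6] → 'ash'.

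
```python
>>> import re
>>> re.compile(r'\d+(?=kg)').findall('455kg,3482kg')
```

The positive lookaround only admits positions where the adjacent text matches; those characters stay outside the span.
Matches: at [0:3] → '455'; at [6:10] → '3482'.
Since nothing is captured, `findall` lists the 2 matched substrings directly.

['455', '3482']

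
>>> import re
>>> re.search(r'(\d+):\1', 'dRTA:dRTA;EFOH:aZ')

None

`\1` is not a pattern — it's the concrete string captured by group 1, re-applied verbatim.
`re.search` tries every starting position until one works.
Here nothing in the string fits, so the call returns None.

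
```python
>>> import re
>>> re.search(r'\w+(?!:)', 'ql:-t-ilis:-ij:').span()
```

(0, 1)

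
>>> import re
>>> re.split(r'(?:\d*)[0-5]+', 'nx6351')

The pattern matches zero or more of a digit (non-capturing group); then one or more of a character in [0-5].
Matches to split on: at [2:6] → '6351'.
Each match becomes a cut point; 2 segments remain.

['nx', '']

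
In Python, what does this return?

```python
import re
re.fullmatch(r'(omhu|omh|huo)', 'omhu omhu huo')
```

None

`re.fullmatch` requires the pattern to consume the entire string.
Here the pattern can't cover the whole string, so the call returns None.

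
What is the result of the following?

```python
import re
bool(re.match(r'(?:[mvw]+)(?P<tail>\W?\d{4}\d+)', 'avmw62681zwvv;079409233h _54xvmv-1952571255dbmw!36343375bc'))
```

False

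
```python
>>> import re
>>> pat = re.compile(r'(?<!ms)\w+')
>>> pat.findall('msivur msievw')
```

['msivur', 'msievw']

Because the assertion is negative and zero-width, positions next to the forbidden text are skipped.
Walking the string: at [0:6] → 'msivur'; at [7:13] → 'msievw'.
Since nothing is captured, `findall` lists the 2 matched substrings directly.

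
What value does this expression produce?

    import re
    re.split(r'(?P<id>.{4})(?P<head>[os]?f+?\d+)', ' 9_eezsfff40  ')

Pattern: exactly 4 of any character (captured as 'id'); then optionally one of [os], then one or more of the literal 'f' (lazy), then one or more of a digit (captured as 'head').
Matches to split on: at [2:12] → '_eezsfff40'.
The group in the pattern means `split` returns the separators' captures alongside the pieces.

[' 9', '_eez', 'sfff40', '  ']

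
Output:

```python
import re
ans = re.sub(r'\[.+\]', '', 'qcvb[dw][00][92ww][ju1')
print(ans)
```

qcvb[ju1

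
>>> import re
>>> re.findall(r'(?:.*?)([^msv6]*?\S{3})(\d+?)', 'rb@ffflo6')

Pattern: zero or more of any character (lazy) (non-capturing group); then zero or more of any character except [msv6] (lazy), then exactly 3 of a non-whitespace character (captured); then one or more of a digit (lazy) (captured).
Matches: at [0:9] match 'rb@ffflo6', groups = ('rb@ffflo', '6').
2 groups means the one result is a tuple of 2 captured strings — 1 here.

[('rb@ffflo', '6')]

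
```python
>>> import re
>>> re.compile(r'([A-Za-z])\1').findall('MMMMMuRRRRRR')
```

['M', 'M', 'R', 'R', 'R']

`\1` has to match the exact text group 1 already captured.
Walking the string: at [0:2] match 'MM', group 1 = 'M'; at [2:4] match 'MM', group 1 = 'M'; at [6:8] match 'RR', group 1 = 'R'; at [8:10] match 'RR', group 1 = 'R'; at [10:12] match 'RR', group 1 = 'R'.
One capturing group, so `findall` returns just the captured substring from each match — 5 in all.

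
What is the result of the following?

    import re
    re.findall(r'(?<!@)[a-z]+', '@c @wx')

The negative lookahead/lookbehind blocks any match where the forbidden context is present.
Matches: at [5:6] → 'x'.
Since nothing is captured, `findall` lists the 1 matched substring directly.

['x']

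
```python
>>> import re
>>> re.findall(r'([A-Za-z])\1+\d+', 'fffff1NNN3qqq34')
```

['f', 'N', 'q']

`\1` is not a pattern — it's the concrete string captured by group 1, re-applied verbatim.
Because there's exactly one group, `findall` drops the full match and keeps group 1 from each hit.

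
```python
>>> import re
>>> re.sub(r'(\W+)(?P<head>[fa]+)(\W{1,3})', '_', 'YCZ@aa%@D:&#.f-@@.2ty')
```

This matches one or more of a non-word character (captured); then one or more of one of [fa] (captured as 'head'); then 1 to 3 of a non-word character (captured).
Matches: at [3:8] → '@aa%@'; at [9:17] → ':&#.f-@@'.
Each match is replaced by '_'.

'YCZ_D_.2ty'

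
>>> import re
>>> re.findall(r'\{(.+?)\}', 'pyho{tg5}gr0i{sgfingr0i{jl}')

Lazy quantifiers expand one character at a time until the remainder of the pattern can match.
Walking the string: at [4:9] match '{tg5}', group 1 = 'tg5'; at [13:27] match '{sgfingr0i{jl}', group 1 = 'sgfingr0i{jl'.
Because there's exactly one group, `findall` drops the full match and keeps group 1 from each hit.

['tg5', 'sgfingr0i{jl']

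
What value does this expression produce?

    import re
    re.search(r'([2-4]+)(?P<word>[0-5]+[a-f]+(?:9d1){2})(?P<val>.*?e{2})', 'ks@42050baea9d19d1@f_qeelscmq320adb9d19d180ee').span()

(3, 24)

The pattern matches one or more of a character in [2-4] (captured); then one or more of a character in [0-5], then one or more of a character in [a-f], then the literal '9d1' repeated 2 times (captured as 'word'); then zero or more of any character (lazy), then exactly 2 of the literal 'e' (captured as 'val').
The match spans [3:24] → '42050baea9d19d1@f_qee'.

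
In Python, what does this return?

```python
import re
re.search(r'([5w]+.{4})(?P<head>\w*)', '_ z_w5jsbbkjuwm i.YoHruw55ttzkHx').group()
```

'w5jsbbkjuwm'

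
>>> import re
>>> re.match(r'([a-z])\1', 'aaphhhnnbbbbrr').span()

A backreference is literal: `\1` must see the identical characters the first group matched.
`re.match` won't scan ahead — the pattern has to work from the very first character.
The match spans [0:2] → 'aa'.
Captured: group 1 = 'a'.

(0, 2)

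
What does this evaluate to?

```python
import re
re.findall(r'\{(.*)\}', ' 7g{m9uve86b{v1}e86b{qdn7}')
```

['m9uve86b{v1}e86b{qdn7']

Matches: at [3:26] match '{m9uve86b{v1}e86b{qdn7}', group 1 = 'm9uve86b{v1}e86b{qdn7'.
Because there's exactly one group, `findall` drops the full match and keeps group 1 from the one hit.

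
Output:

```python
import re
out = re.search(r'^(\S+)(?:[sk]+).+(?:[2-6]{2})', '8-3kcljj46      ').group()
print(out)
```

8-3kcljj46

Pattern: anchored at the start of the string; then one or more of a non-whitespace character (captured); then one or more of one of [sk] (non-capturing group); then one or more of any character; then exactly 2 of a character in [2-6] (non-capturing group).
Unlike `match`, `search` isn't anchored — it looks for the pattern anywhere in the string.
The match spans [0:10] → '8-3kcljj46'.
Captured: group 1 = '8-3'.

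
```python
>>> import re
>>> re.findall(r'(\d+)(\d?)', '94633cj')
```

[('94633', '')]

This matches one or more of a digit (captured); then optionally a digit (captured).
`findall` packs the 2 group values into a tuple for every match.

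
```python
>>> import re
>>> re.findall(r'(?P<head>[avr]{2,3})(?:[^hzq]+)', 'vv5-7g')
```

['vv']

Pattern: 2 to 3 of one of [avr] (captured as 'head'); then one or more of any character except [hzq] (non-capturing group).
Walking the string: at [0:6] match 'vv5-7g', group 1 = 'vv'.
With a single group, `findall` returns only what that group captured — 1 item.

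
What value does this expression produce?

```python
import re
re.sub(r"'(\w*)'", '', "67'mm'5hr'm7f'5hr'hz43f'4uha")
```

'675hr5hr4uha'

Each match is replaced by ''.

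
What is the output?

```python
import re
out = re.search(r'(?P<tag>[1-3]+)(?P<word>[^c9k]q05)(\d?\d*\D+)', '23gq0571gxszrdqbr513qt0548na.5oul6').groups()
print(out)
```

('23', 'gq05', '71gxszrdqbr')

This matches one or more of a character in [1-3] (captured as 'tag'); then any character except [c9k], then the literal 'q05' (captured as 'word'); then optionally a digit, then zero or more of a digit, then one or more of a non-digit (captured).
`search` walks the string left to right and returns the first match it finds.
The match spans [0:17] → '23gq0571gxszrdqbr'.
Captured: group 1 = '23', group 2 = 'gq05', group 3 = '71gxszrdqbr'.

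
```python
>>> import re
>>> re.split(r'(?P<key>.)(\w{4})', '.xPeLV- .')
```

['', '.', 'xPeL', 'V- .']

Pattern: any character (captured as 'key'); then exactly 4 of a word character (captured).
Matches to split on: at [0:5] → '.xPeL'.
Because the pattern has a capturing group, `split` also inserts each captured text between the pieces.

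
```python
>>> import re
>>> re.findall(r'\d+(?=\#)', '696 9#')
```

Because the assertion is zero-width, the text it checks is not consumed and won't appear in the result.
Scanning left to right: at [4:5] → '9'.
With no groups in the pattern, `findall` gives back each whole match — 1 here.

['9']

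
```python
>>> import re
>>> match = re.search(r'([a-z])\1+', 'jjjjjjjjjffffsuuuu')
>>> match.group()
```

After group 1 captures some text, `\1` only succeeds where that same text appears again.
The match spans [0:9] → 'jjjjjjjjj'.

'jjjjjjjjj'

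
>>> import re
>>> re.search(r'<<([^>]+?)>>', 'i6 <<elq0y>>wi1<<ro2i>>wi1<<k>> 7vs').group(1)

'elq0y'

`search` walks the string left to right and returns the first match it finds.
The match spans [3:12] → '<<elq0y>>'.
Captured: group 1 = 'elq0y'.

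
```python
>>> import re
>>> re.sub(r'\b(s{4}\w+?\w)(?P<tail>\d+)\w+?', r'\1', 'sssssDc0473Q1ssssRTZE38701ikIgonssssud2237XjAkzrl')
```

'sssssDc1ssssRTZE38701ikIgonssssud2237XjAkzrl'

A `+?`/`*?`/`{m,n}?` starts at its minimum and grows only as far as needed for what follows to match.
`\1` in the replacement pulls in group 1's text for each match.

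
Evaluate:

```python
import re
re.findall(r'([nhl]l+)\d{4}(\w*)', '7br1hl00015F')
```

[('hl', '5F')]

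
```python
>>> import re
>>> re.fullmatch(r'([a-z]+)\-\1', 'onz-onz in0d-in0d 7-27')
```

`re.fullmatch` is like wrapping the pattern in `^…$` (in single-line mode).
Here the pattern can't cover the whole string, so the call returns None.

None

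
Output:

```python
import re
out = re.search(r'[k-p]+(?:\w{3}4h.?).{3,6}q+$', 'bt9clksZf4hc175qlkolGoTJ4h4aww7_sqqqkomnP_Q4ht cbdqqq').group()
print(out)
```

komnP_Q4ht cbdqqq

This matches one or more of a character in [k-p]; then exactly 3 of a word character, then the literal '4h', then optionally any character (non-capturing group); then 3 to 6 of any character; then one or more of a literal 'q'; then anchored at the end.
`search` walks the string left to right and returns the first match it finds.
The match spans [36:53] → 'komnP_Q4ht cbdqqq'.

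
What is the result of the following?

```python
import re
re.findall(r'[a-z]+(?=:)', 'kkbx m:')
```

['m']

The lookaround is zero-width — it requires the adjacent text to match without consuming it, so the asserted text isn't part of the match.
Since nothing is captured, `findall` lists the 1 matched substring directly.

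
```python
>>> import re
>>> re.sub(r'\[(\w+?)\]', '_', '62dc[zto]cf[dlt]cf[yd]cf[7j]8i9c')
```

'62dc_cf_cf_cf_8i9c'

Each match is replaced by '_'.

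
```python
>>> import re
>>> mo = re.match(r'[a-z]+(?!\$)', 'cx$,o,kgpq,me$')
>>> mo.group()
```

'c'

`match` is anchored at position 0; if the pattern doesn't fit there, it returns None.
The match spans [0:1] → 'c'.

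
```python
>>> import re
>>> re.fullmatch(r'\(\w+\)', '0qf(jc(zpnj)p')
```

None

`fullmatch` succeeds only if the pattern covers the string from start to end.
Here the string isn't matched end-to-end, so the call returns None.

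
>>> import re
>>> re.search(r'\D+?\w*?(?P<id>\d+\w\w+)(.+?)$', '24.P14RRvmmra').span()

The match spans [2:13] → '.P14RRvmmra'.

(2, 13)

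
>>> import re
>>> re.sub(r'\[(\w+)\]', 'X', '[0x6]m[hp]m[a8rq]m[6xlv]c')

Each match is replaced by 'X'.

'XmXmXmXc'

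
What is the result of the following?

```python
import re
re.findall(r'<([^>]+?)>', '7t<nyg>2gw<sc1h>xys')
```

['nyg', 'sc1h']

Scanning left to right: at [2:7] match '<nyg>', group 1 = 'nyg'; at [10:16] match '<sc1h>', group 1 = 'sc1h'.
`findall` collects group 1 from each match (2 total).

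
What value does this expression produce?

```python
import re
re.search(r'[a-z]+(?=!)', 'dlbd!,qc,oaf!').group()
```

'dlbd'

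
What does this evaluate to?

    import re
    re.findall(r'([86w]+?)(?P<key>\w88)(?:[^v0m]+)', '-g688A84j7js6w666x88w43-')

[('6w666', 'x88')]

The pattern matches one or more of one of [86w] (lazy) (captured); then a word character, then the literal '88' (captured as 'key'); then one or more of any character except [v0m] (non-capturing group).
Matches: at [12:24] match '6w666x88w43-', groups = ('6w666', 'x88').
`findall` packs the 2 group values into a tuple for every match.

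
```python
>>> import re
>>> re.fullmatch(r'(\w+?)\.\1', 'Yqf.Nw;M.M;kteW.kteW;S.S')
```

None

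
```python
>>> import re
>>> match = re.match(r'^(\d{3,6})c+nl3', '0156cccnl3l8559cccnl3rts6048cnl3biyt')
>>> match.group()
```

'0156cccnl3'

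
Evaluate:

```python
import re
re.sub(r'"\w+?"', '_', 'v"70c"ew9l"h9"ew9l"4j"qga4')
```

'v_ew9l_ew9l_qga4'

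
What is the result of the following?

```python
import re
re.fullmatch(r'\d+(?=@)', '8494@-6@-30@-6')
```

The `(?=…)`/`(?<=…)` assertion just peeks at neighbouring text; it doesn't advance the match position.
`re.fullmatch` is like wrapping the pattern in `^…$` (in single-line mode).
Here there's no way to consume every character, so the call returns None.

None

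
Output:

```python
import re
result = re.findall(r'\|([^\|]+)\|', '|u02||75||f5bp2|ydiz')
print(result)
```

['u02', '75', 'f5bp2']

With a single group, `findall` returns only what that group captured — 3 items.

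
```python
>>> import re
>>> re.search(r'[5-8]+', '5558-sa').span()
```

(0, 4)

Pattern: one or more of a character in [5-8].
`re.search` tries every starting position until one works.
The match spans [0:4] → '5558'.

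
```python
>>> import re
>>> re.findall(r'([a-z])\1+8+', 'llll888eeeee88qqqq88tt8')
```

`\1` has to match the exact text group 1 already captured.
Matches: at [0:7] match 'llll888', group 1 = 'l'; at [7:14] match 'eeeee88', group 1 = 'e'; at [14:20] match 'qqqq88', group 1 = 'q'; at [20:23] match 'tt8', group 1 = 't'.
One capturing group, so `findall` returns just the captured substring from each match — 4 in all.

['l', 'e', 'q', 't']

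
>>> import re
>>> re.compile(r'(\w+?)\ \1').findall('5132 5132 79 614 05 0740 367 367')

A backreference is literal: `\1` must see the identical characters the first group matched.
With a single group, `findall` returns only what that group captured — 2 items.

['5132', '367']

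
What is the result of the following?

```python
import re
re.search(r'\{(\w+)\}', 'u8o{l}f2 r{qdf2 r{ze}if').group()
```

'{l}'

The match spans [3:6] → '{l}'.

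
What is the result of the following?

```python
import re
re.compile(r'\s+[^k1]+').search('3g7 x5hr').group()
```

' x5hr'

The pattern matches one or more of whitespace; then one or more of any character except [k1].
Unlike `match`, `search` isn't anchored — it looks for the pattern anywhere in the string.
The match spans [3:8] → ' x5hr'.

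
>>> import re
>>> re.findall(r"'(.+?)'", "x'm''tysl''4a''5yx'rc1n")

A non-greedy quantifier consumes as few characters as it can — just enough that the remainder of the pattern still matches from where it stops; whatever follows it matches normally.
With a single group, `findall` returns only what that group captured — 4 items.

['m', 'tysl', '4a', '5yx']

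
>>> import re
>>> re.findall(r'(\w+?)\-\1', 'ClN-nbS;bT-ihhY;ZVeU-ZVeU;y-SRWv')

`\1` is not a pattern — it's the concrete string captured by group 1, re-applied verbatim.
One capturing group, so `findall` returns just the captured substring from the one match — 1 in all.

['ZVeU']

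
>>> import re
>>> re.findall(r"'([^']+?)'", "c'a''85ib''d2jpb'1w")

['a', '85ib', 'd2jpb']

Scanning left to right: at [1:4] match "'a'", group 1 = 'a'; at [4:10] match "'85ib'", group 1 = '85ib'; at [10:17] match "'d2jpb'", group 1 = 'd2jpb'.
One capturing group, so `findall` returns just the captured substring from each match — 3 in all.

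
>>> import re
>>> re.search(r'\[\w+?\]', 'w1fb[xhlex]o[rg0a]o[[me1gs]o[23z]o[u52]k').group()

The match spans [4:11] → '[xhlex]'.

'[xhlex]'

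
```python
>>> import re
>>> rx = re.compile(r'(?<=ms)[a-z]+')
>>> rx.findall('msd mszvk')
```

['d', 'zvk']

The `(?=…)`/`(?<=…)` assertion just peeks at neighbouring text; it doesn't advance the match position.
Since nothing is captured, `findall` lists the 2 matched substrings directly.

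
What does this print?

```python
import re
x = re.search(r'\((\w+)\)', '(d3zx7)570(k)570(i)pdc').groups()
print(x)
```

('d3zx7',)

The match spans [0:7] → '(d3zx7)'.
Captured: group 1 = 'd3zx7'.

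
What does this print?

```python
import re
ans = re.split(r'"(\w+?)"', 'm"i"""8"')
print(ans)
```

Matches to split on: at [1:4] → '"i"'; at [5:8] → '"8"'.
With a capturing group present, the delimiter's captured portion is kept in the result list.

['m', 'i', '"', '8', '']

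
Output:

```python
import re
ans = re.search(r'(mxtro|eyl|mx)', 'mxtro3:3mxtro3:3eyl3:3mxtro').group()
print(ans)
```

`|` is ordered: at each position the engine commits to the first alternative that works.
The match spans [0:5] → 'mxtro'.

mxtro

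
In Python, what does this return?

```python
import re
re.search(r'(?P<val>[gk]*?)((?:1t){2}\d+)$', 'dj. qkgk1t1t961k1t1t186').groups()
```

Pattern: zero or more of one of [gk] (lazy) (captured as 'val'); then the literal '1t' repeated 2 times, then one or more of a digit (captured); then anchored at the end.
`search` walks the string left to right and returns the first match it finds.
The match spans [15:23] → 'k1t1t186'.
Captured: group 1 = 'k', group 2 = '1t1t186'.

('k', '1t1t186')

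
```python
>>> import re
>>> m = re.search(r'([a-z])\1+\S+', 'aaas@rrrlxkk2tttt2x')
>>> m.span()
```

(0, 19)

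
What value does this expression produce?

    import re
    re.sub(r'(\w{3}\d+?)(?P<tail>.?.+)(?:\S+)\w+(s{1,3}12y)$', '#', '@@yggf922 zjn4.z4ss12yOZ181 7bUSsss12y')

This matches exactly 3 of a word character, then one or more of a digit (lazy) (captured); then optionally any character, then one or more of any character (captured as 'tail'); then one or more of a non-whitespace character (non-capturing group); then one or more of a word character; then 1 to 3 of the literal 's', then the literal '12y' (captured); then anchored at the end.
Matches: at [3:38] → 'ggf922 zjn4.z4ss12yOZ181 7bUSsss12y'.
Each match is replaced by '#'.

'@@y#'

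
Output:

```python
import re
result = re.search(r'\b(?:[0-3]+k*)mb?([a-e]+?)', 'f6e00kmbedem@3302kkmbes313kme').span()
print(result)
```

(13, 22)

Pattern: a word boundary (`\b`, zero-width); then one or more of a character in [0-3], then zero or more of the literal 'k' (non-capturing group); then a literal 'm', then optionally the literal 'b'; then one or more of a character in [a-e] (lazy) (captured).
`search` walks the string left to right and returns the first match it finds.
The match spans [13:22] → '3302kkmbe'.
Captured: group 1 = 'e'.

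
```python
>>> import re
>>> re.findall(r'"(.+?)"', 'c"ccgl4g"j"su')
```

['ccgl4g']

A non-greedy quantifier consumes as few characters as it can — just enough that the remainder of the pattern still matches from where it stops; whatever follows it matches normally.
Matches: at [1:9] match '"ccgl4g"', group 1 = 'ccgl4g'.
Because there's exactly one group, `findall` drops the full match and keeps group 1 from the one hit.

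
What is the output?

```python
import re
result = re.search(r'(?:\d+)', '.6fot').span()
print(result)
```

(1, 2)

Pattern: one or more of a digit (non-capturing group).
`re.search` scans for the first position where the pattern succeeds.
The match spans [1:2] → '6'.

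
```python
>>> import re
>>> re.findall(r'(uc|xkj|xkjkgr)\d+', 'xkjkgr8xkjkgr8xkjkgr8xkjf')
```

['xkjkgr', 'xkjkgr', 'xkjkgr']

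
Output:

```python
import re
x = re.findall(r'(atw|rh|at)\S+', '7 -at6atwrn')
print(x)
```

Matches: at [3:11] match 'at6atwrn', group 1 = 'at'.
Because there's exactly one group, `findall` drops the full match and keeps group 1 from the one hit.

['at']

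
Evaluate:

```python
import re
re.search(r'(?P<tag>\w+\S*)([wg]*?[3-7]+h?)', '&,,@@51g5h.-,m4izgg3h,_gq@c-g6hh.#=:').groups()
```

('51g5h.-,m4izgg3h,_gq@c-g', '6h')

The match spans [5:31] → '51g5h.-,m4izgg3h,_gq@c-g6h'.
Captured: group 1 = '51g5h.-,m4izgg3h,_gq@c-g', group 2 = '6h'.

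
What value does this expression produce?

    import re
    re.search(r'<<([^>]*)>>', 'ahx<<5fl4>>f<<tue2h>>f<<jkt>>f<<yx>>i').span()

`re.search` tries every starting position until one works.
The match spans [3:11] → '<<5fl4>>'.
Captured: group 1 = '5fl4'.

(3, 11)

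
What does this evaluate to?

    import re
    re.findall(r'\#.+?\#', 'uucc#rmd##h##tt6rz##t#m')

['#rmd#', '#h#', '#tt6rz#', '#t#']

A `+?`/`*?`/`{m,n}?` starts at its minimum and grows only as far as needed for what follows to match.
Scanning left to right: at [4:9] → '#rmd#'; at [9:12] → '#h#'; at [12:19] → '#tt6rz#'; at [19:22] → '#t#'.
`findall` yields the raw match text (4 of them) because the pattern has no groups.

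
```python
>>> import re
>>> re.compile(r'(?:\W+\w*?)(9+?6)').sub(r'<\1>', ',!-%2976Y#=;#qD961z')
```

',!-%2976Y<96>1z'

This matches one or more of a non-word character, then zero or more of a word character (lazy) (non-capturing group); then one or more of a literal '9' (lazy), then the literal '6' (captured).
Matches: at [9:17] → '#=;#qD96'.
`\1` in the replacement pulls in group 1's text for each match.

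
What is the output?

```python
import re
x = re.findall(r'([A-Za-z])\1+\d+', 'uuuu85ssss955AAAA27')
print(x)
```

`\1` has to match the exact text group 1 already captured.
One capturing group, so `findall` returns just the captured substring from each match — 3 in all.

['u', 's', 'A']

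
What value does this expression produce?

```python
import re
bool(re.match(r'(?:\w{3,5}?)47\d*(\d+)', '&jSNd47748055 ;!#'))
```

False

`match` is anchored at position 0; if the pattern doesn't fit there, it returns None.
Here the pattern fails at index 0, so the call returns None, and `bool(None)` is False.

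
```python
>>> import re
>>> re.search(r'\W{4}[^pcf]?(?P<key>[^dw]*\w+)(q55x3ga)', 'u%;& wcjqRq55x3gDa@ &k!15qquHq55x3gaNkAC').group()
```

'%;& wcjqRq55x3gDa@ &k!15qquHq55x3ga'

This matches exactly 4 of a non-word character, then optionally any character except [pcf]; then zero or more of any character except [dw], then one or more of a word character (captured as 'key'); then the literal 'q5', then the literal '5x3', then the literal 'ga' (captured).
Unlike `match`, `search` isn't anchored — it looks for the pattern anywhere in the string.
The match spans [1:36] → '%;& wcjqRq55x3gDa@ &k!15qquHq55x3ga'.
Captured: group 1 = 'cjqRq55x3gDa@ &k!15qquH', group 2 = 'q55x3ga'.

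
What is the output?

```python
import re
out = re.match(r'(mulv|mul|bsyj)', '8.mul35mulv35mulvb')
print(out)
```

`match` is anchored at position 0; if the pattern doesn't fit there, it returns None.
Here the string doesn't start with a match, so the call returns None.

None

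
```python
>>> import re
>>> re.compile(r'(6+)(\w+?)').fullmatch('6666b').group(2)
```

'b'

The match spans [0:5] → '6666b'.
Captured: group 1 = '6666', group 2 = 'b'.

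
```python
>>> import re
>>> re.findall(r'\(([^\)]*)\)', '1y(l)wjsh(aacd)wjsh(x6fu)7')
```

Walking the string: at [2:5] match '(l)', group 1 = 'l'; at [9:15] match '(aacd)', group 1 = 'aacd'; at [19:25] match '(x6fu)', group 1 = 'x6fu'.
With a single group, `findall` returns only what that group captured — 3 items.

['l', 'aacd', 'x6fu']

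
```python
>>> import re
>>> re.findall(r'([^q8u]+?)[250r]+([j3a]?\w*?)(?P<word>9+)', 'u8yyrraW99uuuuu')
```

[('yy', 'aW', '99')]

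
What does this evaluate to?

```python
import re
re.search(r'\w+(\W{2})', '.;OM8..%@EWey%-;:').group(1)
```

'..'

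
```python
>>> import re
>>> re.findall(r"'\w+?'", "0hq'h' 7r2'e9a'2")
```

No capturing groups, so `findall` returns the 2 full match strings.

["'h'", "'e9a'"]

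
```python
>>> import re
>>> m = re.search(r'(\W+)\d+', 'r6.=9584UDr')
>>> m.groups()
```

('.=',)

The match spans [2:8] → '.=9584'.
Captured: group 1 = '.='.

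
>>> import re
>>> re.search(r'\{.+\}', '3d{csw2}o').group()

'{csw2}'

`re.search` tries every starting position until one works.
The match spans [2:8] → '{csw2}'.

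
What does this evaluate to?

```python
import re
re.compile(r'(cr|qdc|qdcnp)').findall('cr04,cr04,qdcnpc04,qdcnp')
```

['cr', 'cr', 'qdc', 'qdc']

Branches in `(...|...)` are attempted left-to-right; the first branch that allows the whole pattern to succeed is taken.
Matches: at [0:2] match 'cr', group 1 = 'cr'; at [5:7] match 'cr', group 1 = 'cr'; at [10:13] match 'qdc', group 1 = 'qdc'; at [19:22] match 'qdc', group 1 = 'qdc'.
With a single group, `findall` returns only what that group captured — 4 items.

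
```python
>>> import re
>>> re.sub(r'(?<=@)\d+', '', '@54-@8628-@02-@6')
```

'@-@-@-@'

The positive lookaround only admits positions where the adjacent text matches; those characters stay outside the span.
Matches: at [1:3] → '54'; at [5:9] → '8628'; at [11:13] → '02'; at [15:16] → '6'.
`sub` substitutes '' at each match site.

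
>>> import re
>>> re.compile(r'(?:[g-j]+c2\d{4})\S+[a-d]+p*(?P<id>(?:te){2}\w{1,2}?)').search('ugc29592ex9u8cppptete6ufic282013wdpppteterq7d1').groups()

('teter',)

The match spans [1:42] → 'gc29592ex9u8cppptete6ufic282013wdpppteter'.
Captured: group 1 = 'teter'.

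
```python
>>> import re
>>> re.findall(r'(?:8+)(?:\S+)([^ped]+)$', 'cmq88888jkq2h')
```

The pattern matches one or more of a literal '8' (non-capturing group); then one or more of a non-whitespace character (non-capturing group); then one or more of any character except [ped] (captured); then anchored at the end.
Walking the string: at [3:13] match '88888jkq2h', group 1 = 'h'.
`findall` collects group 1 from the one match (1 total).

['h']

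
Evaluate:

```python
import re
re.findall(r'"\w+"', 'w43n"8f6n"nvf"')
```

`findall` yields the raw match text (1 of them) because the pattern has no groups.

['"8f6n"']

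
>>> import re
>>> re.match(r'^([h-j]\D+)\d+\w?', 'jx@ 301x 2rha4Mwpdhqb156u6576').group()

'jx@ 301x'

Pattern: anchored at the start of the string; then a character in [h-j], then one or more of a non-digit (captured); then one or more of a digit, then optionally a word character.
`match` is anchored at position 0; if the pattern doesn't fit there, it returns None.
The match spans [0:8] → 'jx@ 301x'.
Captured: group 1 = 'jx@ '.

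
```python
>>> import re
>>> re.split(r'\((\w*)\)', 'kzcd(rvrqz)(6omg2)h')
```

['kzcd', 'rvrqz', '', '6omg2', 'h']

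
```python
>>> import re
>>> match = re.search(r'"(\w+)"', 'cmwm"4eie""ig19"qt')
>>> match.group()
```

'"4eie"'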